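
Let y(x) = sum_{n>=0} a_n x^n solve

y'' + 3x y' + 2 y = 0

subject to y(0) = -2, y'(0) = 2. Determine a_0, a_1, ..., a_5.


Ansatz: y(x) = sum_{n>=0} a_n x^n, so y'(x) = sum_{n>=1} n a_n x^(n-1) and y''(x) = sum_{n>=2} n(n-1) a_n x^(n-2).
Substitute into P(x) y'' + Q(x) y' + R(x) y = 0 with P(x) = 1, Q(x) = 3x, R(x) = 2, and match powers of x.
Initial conditions: a_0 = -2, a_1 = 2.
Setting the coefficient of each power of x to zero and solving order by order (substituting the coefficients already found):
  x^0: 2 a_2 + 2 a_0 = 0  ->  2 a_2 = -2 a_0 = 4  ->  a_2 = 2
  x^1: 6 a_3 + 5 a_1 = 0  ->  6 a_3 = -5 a_1 = -10  ->  a_3 = -5/3
  x^2: 12 a_4 + 8 a_2 = 0  ->  12 a_4 = -8 a_2 = -16  ->  a_4 = -4/3
  x^3: 20 a_5 + 11 a_3 = 0  ->  20 a_5 = -11 a_3 = 55/3  ->  a_5 = 11/12
Truncated series: y(x) = -2 + 2 x + 2 x^2 - (5/3) x^3 - (4/3) x^4 + (11/12) x^5 + O(x^6).

a_0 = -2; a_1 = 2; a_2 = 2; a_3 = -5/3; a_4 = -4/3; a_5 = 11/12


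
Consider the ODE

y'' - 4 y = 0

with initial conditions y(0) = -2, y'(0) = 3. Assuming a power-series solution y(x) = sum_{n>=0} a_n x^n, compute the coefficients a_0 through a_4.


Ansatz: y(x) = sum_{n>=0} a_n x^n, so y'(x) = sum_{n>=1} n a_n x^(n-1) and y''(x) = sum_{n>=2} n(n-1) a_n x^(n-2).
Substitute into P(x) y'' + Q(x) y' + R(x) y = 0 with P(x) = 1, Q(x) = 0, R(x) = -4, and match powers of x.
Initial conditions: a_0 = -2, a_1 = 3.
Setting the coefficient of each power of x to zero and solving order by order (substituting the coefficients already found):
  x^0: 2 a_2 - 4 a_0 = 0  ->  2 a_2 = 4 a_0 = -8  ->  a_2 = -4
  x^1: 6 a_3 - 4 a_1 = 0  ->  6 a_3 = 4 a_1 = 12  ->  a_3 = 2
  x^2: 12 a_4 - 4 a_2 = 0  ->  12 a_4 = 4 a_2 = -16  ->  a_4 = -4/3
Truncated series: y(x) = -2 + 3 x - 4 x^2 + 2 x^3 - (4/3) x^4 + O(x^5).

a_0 = -2; a_1 = 3; a_2 = -4; a_3 = 2; a_4 = -4/3


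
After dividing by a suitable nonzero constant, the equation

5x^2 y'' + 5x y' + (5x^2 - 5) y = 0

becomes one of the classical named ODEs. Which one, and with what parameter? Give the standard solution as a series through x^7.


All three coefficients share the factor 5; dividing through by 5 gives  x^2 y'' + x y' + (x^2 - 1) y = 0.
This matches the Bessel equation x^2 y'' + x y' + (x^2 - nu^2) y = 0 with nu^2 = 1, so nu = 1; the solution bounded at x = 0 is J_1(x).
Frobenius at x = 0: indicial roots ±nu; for r = nu the recurrence k(k + 2nu) c_k = -c_{k-2} gives the standard series J_nu(x) = sum_{k>=0} (-1)^k / (k! (k+nu)!) (x/2)^(2k+nu). Evaluate the first 4 terms:
  k = 0: (-1)^0 / (0! * 1! * 2^1) x^1 = 1/(1*1*2) x^1 = (1/2) x^1
  k = 1: (-1)^1 / (1! * 2! * 2^3) x^3 = -1/(1*2*8) x^3 = (-1/16) x^3
  k = 2: (-1)^2 / (2! * 3! * 2^5) x^5 = 1/(2*6*32) x^5 = (1/384) x^5
  k = 3: (-1)^3 / (3! * 4! * 2^7) x^7 = -1/(6*24*128) x^7 = (-1/18432) x^7
Hence J_1(x) = -x^7/18432 + x^5/384 - x^3/16 + x/2 + ....

J_1(x); series = -x^7/18432 + x^5/384 - x^3/16 + x/2


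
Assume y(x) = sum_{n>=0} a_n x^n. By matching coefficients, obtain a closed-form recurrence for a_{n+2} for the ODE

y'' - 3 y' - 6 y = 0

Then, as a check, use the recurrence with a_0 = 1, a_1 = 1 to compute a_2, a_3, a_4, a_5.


Substitute y = sum_n a_n x^n.
y''(x) has coefficient (n+2)(n+1) a_{n+2} at x^n;
-3 y'(x) has coefficient -3 (n+1) a_{n+1} at x^n;
-6 y(x) has coefficient -6 a_n at x^n.
Matching x^n: (n+2)(n+1) a_{n+2} - 3 (n+1) a_{n+1} - 6 a_n = 0.
Thus a_{n+2} = [3 (n+1) a_{n+1} + 6 a_n] / ((n+1)(n+2)).

Check with a_0 = 1, a_1 = 1 (apply the recurrence for n = 0, 1, 2, 3): a_0 = 1, a_1 = 1, a_2 = 9/2, a_3 = 11/2, a_4 = 51/8, a_5 = 219/40.

a_(n+2) = [3 (n+1) a_(n+1) + 6 a_n] / ((n+1)(n+2)); check: a_0 = 1, a_1 = 1, a_2 = 9/2, a_3 = 11/2, a_4 = 51/8, a_5 = 219/40


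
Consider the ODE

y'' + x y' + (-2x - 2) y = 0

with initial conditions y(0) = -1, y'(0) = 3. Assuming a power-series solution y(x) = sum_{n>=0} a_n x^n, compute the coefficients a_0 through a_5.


Ansatz: y(x) = sum_{n>=0} a_n x^n, so y'(x) = sum_{n>=1} n a_n x^(n-1) and y''(x) = sum_{n>=2} n(n-1) a_n x^(n-2).
Substitute into P(x) y'' + Q(x) y' + R(x) y = 0 with P(x) = 1, Q(x) = x, R(x) = -2x - 2, and match powers of x.
Initial conditions: a_0 = -1, a_1 = 3.
Setting the coefficient of each power of x to zero and solving order by order (substituting the coefficients already found):
  x^0: 2 a_2 - 2 a_0 = 0  ->  2 a_2 = 2 a_0 = -2  ->  a_2 = -1
  x^1: 6 a_3 - a_1 - 2 a_0 = 0  ->  6 a_3 = a_1 + 2 a_0 = 1  ->  a_3 = 1/6
  x^2: 12 a_4 - 2 a_1 = 0  ->  12 a_4 = 2 a_1 = 6  ->  a_4 = 1/2
  x^3: 20 a_5 + a_3 - 2 a_2 = 0  ->  20 a_5 = -a_3 + 2 a_2 = -13/6  ->  a_5 = -13/120
Truncated series: y(x) = -1 + 3 x - x^2 + (1/6) x^3 + (1/2) x^4 - (13/120) x^5 + O(x^6).

a_0 = -1; a_1 = 3; a_2 = -1; a_3 = 1/6; a_4 = 1/2; a_5 = -13/120


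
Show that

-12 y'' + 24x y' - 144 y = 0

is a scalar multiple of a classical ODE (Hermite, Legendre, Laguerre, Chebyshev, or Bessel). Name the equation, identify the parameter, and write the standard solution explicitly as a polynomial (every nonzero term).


All three coefficients share the factor -12; dividing through by -12 gives  y'' - 2x y' + 12 y = 0.
This matches the Hermite equation y'' - 2x y' + 2n y = 0 with 2n = 12, so n = 6; the polynomial solution is H_6(x).
With y = sum_k a_k x^k, matching x^k gives (k+2)(k+1) a_{k+2} = 2(k - n) a_k = 2(k - 6) a_k. The right side vanishes at k = 6, so the series with the parity of 6 terminates at degree 6.
Standard normalization: leading coefficient of H_n is 2^n, so a_6 = 2^6 = 64. Work downward with a_k = (k+1)(k+2) a_{k+2} / (2(k - n)):
  a_4 = (5)(6)(64) / (2(4 - 6)) = 1920/(-4) = -480
  a_2 = (3)(4)(-480) / (2(2 - 6)) = -5760/(-8) = 720
  a_0 = (1)(2)(720) / (2(0 - 6)) = 1440/(-12) = -120
Hence H_6(x) = 64 x^6 - 480 x^4 + 720 x^2 - 120.

H_6(x); series = 64 x^6 - 480 x^4 + 720 x^2 - 120


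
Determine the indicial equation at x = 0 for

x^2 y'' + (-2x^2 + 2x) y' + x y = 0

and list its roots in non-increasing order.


Divide by x^2 to reach normal form y'' + P_1(x) y' + P_2(x) y = 0 with P_1(x) = -2 + 2/x and P_2(x) = 1/x.
x = 0 is a singular point because the y'-coefficient -2 + 2/x has a pole at x = 0 and the y-coefficient 1/x has a pole at x = 0.
It is a regular singular point because x P_1(x) = p(x) = 2 - 2x and x^2 P_2(x) = q(x) = x are polynomials, hence analytic at x = 0.
p(0) = 2,  q(0) = 0.
Indicial equation: r(r-1) + p(0) r + q(0) = 0, i.e. r^2 + (p(0) - 1) r + q(0) = 0, i.e. r^2 + 1 r = 0.
Discriminant: (1)^2 - 4(0) = 1, so r = (-1 ± 1)/2.
Solving: r_1 = 0, r_2 = -1.

indicial: r^2 + 1 r = 0; roots r_1 = 0, r_2 = -1


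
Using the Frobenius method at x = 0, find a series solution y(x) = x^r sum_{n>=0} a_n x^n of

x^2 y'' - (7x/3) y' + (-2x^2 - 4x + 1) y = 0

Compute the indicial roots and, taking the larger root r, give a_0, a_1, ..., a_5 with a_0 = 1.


Write in Frobenius form y'' + (p(x)/x) y' + (q(x)/x^2) y = 0:
  p(x) = -7/3,  q(x) = -2x^2 - 4x + 1.
Indicial equation: r(r-1) + (-7/3) r + (1) = 0 -> roots r_1 = 3, r_2 = 1/3.
Take r = r_1 = 3. Let y(x) = x^r sum_{n>=0} a_n x^n with a_0 = 1.
Substitute y = x^r sum a_n x^n and match x^{r+n}. The recurrence is
  D(n) a_n - 4 a_{n-1} - 2 a_{n-2} = 0,  where D(n) = (r+n)(r+n-1) + (-7/3)(r+n) + (1).
  a_n = [4 a_{n-1} + 2 a_{n-2}] / D(n).
Since the indicial polynomial factors as (r - r_1)(r - r_2), D(n) = (r_1 + n - r_1)(r_1 + n - r_2) = n(n + 8/3).
Evaluating step by step (a_0 = 1):
  n = 1: D(1) = 1(1 + 8/3) = 11/3; numerator = 4(1) = 4; a_1 = (4)/(11/3) = 12/11
  n = 2: D(2) = 2(2 + 8/3) = 28/3; numerator = 4(12/11) + 2(1) = 70/11; a_2 = (70/11)/(28/3) = 15/22
  n = 3: D(3) = 3(3 + 8/3) = 17; numerator = 4(15/22) + 2(12/11) = 54/11; a_3 = (54/11)/(17) = 54/187
  n = 4: D(4) = 4(4 + 8/3) = 80/3; numerator = 4(54/187) + 2(15/22) = 471/187; a_4 = (471/187)/(80/3) = 1413/14960
  n = 5: D(5) = 5(5 + 8/3) = 115/3; numerator = 4(1413/14960) + 2(54/187) = 3573/3740; a_5 = (3573/3740)/(115/3) = 10719/430100

r = 3; a_0 = 1; a_1 = 12/11; a_2 = 15/22; a_3 = 54/187; a_4 = 1413/14960; a_5 = 10719/430100


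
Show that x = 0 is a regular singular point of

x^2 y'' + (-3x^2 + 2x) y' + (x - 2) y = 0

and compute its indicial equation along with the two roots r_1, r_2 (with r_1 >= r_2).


Divide by x^2 to reach normal form y'' + P_1(x) y' + P_2(x) y = 0 with P_1(x) = -3 + 2/x and P_2(x) = 1/x - 2/x^2.
x = 0 is a singular point because the y'-coefficient -3 + 2/x has a pole at x = 0 and the y-coefficient 1/x - 2/x^2 has a pole at x = 0.
It is a regular singular point because x P_1(x) = p(x) = 2 - 3x and x^2 P_2(x) = q(x) = x - 2 are polynomials, hence analytic at x = 0.
p(0) = 2,  q(0) = -2.
Indicial equation: r(r-1) + p(0) r + q(0) = 0, i.e. r^2 + (p(0) - 1) r + q(0) = 0, i.e. r^2 + 1 r - 2 = 0.
Discriminant: (1)^2 - 4(-2) = 9, so r = (-1 ± 3)/2.
Solving: r_1 = 1, r_2 = -2.

indicial: r^2 + 1 r - 2 = 0; roots r_1 = 1, r_2 = -2


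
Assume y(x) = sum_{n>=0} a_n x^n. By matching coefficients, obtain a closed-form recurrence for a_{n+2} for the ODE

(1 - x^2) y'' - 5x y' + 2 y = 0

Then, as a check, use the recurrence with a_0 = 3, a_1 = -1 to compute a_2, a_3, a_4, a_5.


Substitute y = sum_n a_n x^n.
(1 - 1 x^2) y'' contributes (n+2)(n+1) a_{n+2} - n(n-1) a_n at x^n.
-5 x y'(x) contributes -5 n a_n at x^n.
2 y(x) contributes 2 a_n at x^n.
Matching x^n: (n+2)(n+1) a_{n+2} + (-n(n-1) - 5 n + 2) a_n = 0.
Thus a_{n+2} = (n(n-1) + 5 n - 2) / ((n+1)(n+2)) * a_n.

Check with a_0 = 3, a_1 = -1 (apply the recurrence for n = 0, 1, 2, 3): a_0 = 3, a_1 = -1, a_2 = -3, a_3 = -1/2, a_4 = -5/2, a_5 = -19/40.

a_(n+2) = (n(n-1) + 5 n - 2) / ((n+1)(n+2)) * a_n; check: a_0 = 3, a_1 = -1, a_2 = -3, a_3 = -1/2, a_4 = -5/2, a_5 = -19/40


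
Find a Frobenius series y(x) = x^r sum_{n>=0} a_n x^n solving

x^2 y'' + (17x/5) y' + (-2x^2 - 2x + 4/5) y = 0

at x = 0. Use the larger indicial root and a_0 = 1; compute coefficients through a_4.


Write in Frobenius form y'' + (p(x)/x) y' + (q(x)/x^2) y = 0:
  p(x) = 17/5,  q(x) = -2x^2 - 2x + 4/5.
Indicial equation: r(r-1) + (17/5) r + (4/5) = 0 -> roots r_1 = -2/5, r_2 = -2.
Take r = r_1 = -2/5. Let y(x) = x^r sum_{n>=0} a_n x^n with a_0 = 1.
Substitute y = x^r sum a_n x^n and match x^{r+n}. The recurrence is
  D(n) a_n - 2 a_{n-1} - 2 a_{n-2} = 0,  where D(n) = (r+n)(r+n-1) + (17/5)(r+n) + (4/5).
  a_n = [2 a_{n-1} + 2 a_{n-2}] / D(n).
Since the indicial polynomial factors as (r - r_1)(r - r_2), D(n) = (r_1 + n - r_1)(r_1 + n - r_2) = n(n + 8/5).
Evaluating step by step (a_0 = 1):
  n = 1: D(1) = 1(1 + 8/5) = 13/5; numerator = 2(1) = 2; a_1 = (2)/(13/5) = 10/13
  n = 2: D(2) = 2(2 + 8/5) = 36/5; numerator = 2(10/13) + 2(1) = 46/13; a_2 = (46/13)/(36/5) = 115/234
  n = 3: D(3) = 3(3 + 8/5) = 69/5; numerator = 2(115/234) + 2(10/13) = 295/117; a_3 = (295/117)/(69/5) = 1475/8073
  n = 4: D(4) = 4(4 + 8/5) = 112/5; numerator = 2(1475/8073) + 2(115/234) = 10885/8073; a_4 = (10885/8073)/(112/5) = 7775/129168

r = -2/5; a_0 = 1; a_1 = 10/13; a_2 = 115/234; a_3 = 1475/8073; a_4 = 7775/129168


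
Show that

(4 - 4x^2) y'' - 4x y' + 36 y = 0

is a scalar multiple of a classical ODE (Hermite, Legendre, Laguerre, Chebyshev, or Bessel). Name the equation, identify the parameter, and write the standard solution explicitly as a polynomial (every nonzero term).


All three coefficients share the factor 4; dividing through by 4 gives  (1 - x^2) y'' - x y' + 9 y = 0.
This matches the Chebyshev equation (1 - x^2) y'' - x y' + n^2 y = 0 (note the -x y' term, not -2x y') with n^2 = 9, so n = 3; the polynomial solution is T_3(x).
With y = sum_k a_k x^k, matching x^k gives (k+2)(k+1) a_{k+2} = (k^2 - n^2) a_k = (k - 3)(k + 3) a_k. The right side vanishes at k = 3, so the series with the parity of 3 terminates at degree 3.
Standard normalization: leading coefficient of T_n is 2^(n-1), so a_3 = 2^2 = 4. Work downward with a_k = (k+1)(k+2) a_{k+2} / ((k - 3)(k + 3)):
  a_1 = (2)(3)(4) / ((1 - 3)(1 + 3)) = 24/(-8) = -3
Hence T_3(x) = 4 x^3 - 3 x.

T_3(x); series = 4 x^3 - 3 x


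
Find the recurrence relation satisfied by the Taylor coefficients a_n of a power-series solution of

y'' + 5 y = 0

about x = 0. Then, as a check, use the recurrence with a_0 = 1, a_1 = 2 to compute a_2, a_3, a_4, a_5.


Substitute y = sum_n a_n x^n into y'' + (const) y = 0.
y''(x) = sum_{n>=0} (n+2)(n+1) a_{n+2} x^n.
The ODE becomes sum_n [(n+2)(n+1) a_{n+2} + 5 a_n] x^n = 0.
Setting each coefficient to zero gives the recurrence:
  (n+2)(n+1) a_{n+2} + 5 a_n = 0,
  a_{n+2} = -5 / ((n+1)(n+2)) a_n.

Check with a_0 = 1, a_1 = 2 (apply the recurrence for n = 0, 1, 2, 3): a_0 = 1, a_1 = 2, a_2 = -5/2, a_3 = -5/3, a_4 = 25/24, a_5 = 5/12.

a_{n+2} = -5/((n+1)(n+2)) * a_n; check: a_0 = 1, a_1 = 2, a_2 = -5/2, a_3 = -5/3, a_4 = 25/24, a_5 = 5/12


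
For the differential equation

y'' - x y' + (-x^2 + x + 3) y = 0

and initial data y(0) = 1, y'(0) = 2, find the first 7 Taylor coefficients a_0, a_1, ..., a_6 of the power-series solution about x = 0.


Ansatz: y(x) = sum_{n>=0} a_n x^n, so y'(x) = sum_{n>=1} n a_n x^(n-1) and y''(x) = sum_{n>=2} n(n-1) a_n x^(n-2).
Substitute into P(x) y'' + Q(x) y' + R(x) y = 0 with P(x) = 1, Q(x) = -x, R(x) = -x^2 + x + 3, and match powers of x.
Initial conditions: a_0 = 1, a_1 = 2.
Setting the coefficient of each power of x to zero and solving order by order (substituting the coefficients already found):
  x^0: 2 a_2 + 3 a_0 = 0  ->  2 a_2 = -3 a_0 = -3  ->  a_2 = -3/2
  x^1: 6 a_3 + 2 a_1 + a_0 = 0  ->  6 a_3 = -2 a_1 - a_0 = -5  ->  a_3 = -5/6
  x^2: 12 a_4 + a_2 + a_1 - a_0 = 0  ->  12 a_4 = -a_2 - a_1 + a_0 = 1/2  ->  a_4 = 1/24
  x^3: 20 a_5 + a_2 - a_1 = 0  ->  20 a_5 = -a_2 + a_1 = 7/2  ->  a_5 = 7/40
  x^4: 30 a_6 - a_4 + a_3 - a_2 = 0  ->  30 a_6 = a_4 - a_3 + a_2 = -5/8  ->  a_6 = -1/48
Truncated series: y(x) = 1 + 2 x - (3/2) x^2 - (5/6) x^3 + (1/24) x^4 + (7/40) x^5 - (1/48) x^6 + O(x^7).

a_0 = 1; a_1 = 2; a_2 = -3/2; a_3 = -5/6; a_4 = 1/24; a_5 = 7/40; a_6 = -1/48


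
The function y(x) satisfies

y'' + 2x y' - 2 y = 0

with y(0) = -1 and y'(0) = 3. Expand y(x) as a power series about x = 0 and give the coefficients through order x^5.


Ansatz: y(x) = sum_{n>=0} a_n x^n, so y'(x) = sum_{n>=1} n a_n x^(n-1) and y''(x) = sum_{n>=2} n(n-1) a_n x^(n-2).
Substitute into P(x) y'' + Q(x) y' + R(x) y = 0 with P(x) = 1, Q(x) = 2x, R(x) = -2, and match powers of x.
Initial conditions: a_0 = -1, a_1 = 3.
Setting the coefficient of each power of x to zero and solving order by order (substituting the coefficients already found):
  x^0: 2 a_2 - 2 a_0 = 0  ->  2 a_2 = 2 a_0 = -2  ->  a_2 = -1
  x^1: 6 a_3 = 0  ->  a_3 = 0
  x^2: 12 a_4 + 2 a_2 = 0  ->  12 a_4 = -2 a_2 = 2  ->  a_4 = 1/6
  x^3: 20 a_5 + 4 a_3 = 0  ->  20 a_5 = -4 a_3 = 0  ->  a_5 = 0
Truncated series: y(x) = -1 + 3 x - x^2 + (1/6) x^4 + O(x^6).

a_0 = -1; a_1 = 3; a_2 = -1; a_3 = 0; a_4 = 1/6; a_5 = 0


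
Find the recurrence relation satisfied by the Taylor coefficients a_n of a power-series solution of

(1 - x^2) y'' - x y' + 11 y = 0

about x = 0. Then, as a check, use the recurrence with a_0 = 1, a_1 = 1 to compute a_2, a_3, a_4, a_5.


Substitute y = sum_n a_n x^n.
(1 - 1 x^2) y'' contributes (n+2)(n+1) a_{n+2} - n(n-1) a_n at x^n.
-x y'(x) contributes -n a_n at x^n.
11 y(x) contributes 11 a_n at x^n.
Matching x^n: (n+2)(n+1) a_{n+2} + (-n(n-1) - n + 11) a_n = 0.
Thus a_{n+2} = (n(n-1) + n - 11) / ((n+1)(n+2)) * a_n.

Check with a_0 = 1, a_1 = 1 (apply the recurrence for n = 0, 1, 2, 3): a_0 = 1, a_1 = 1, a_2 = -11/2, a_3 = -5/3, a_4 = 77/24, a_5 = 1/6.

a_(n+2) = (n(n-1) + n - 11) / ((n+1)(n+2)) * a_n; check: a_0 = 1, a_1 = 1, a_2 = -11/2, a_3 = -5/3, a_4 = 77/24, a_5 = 1/6


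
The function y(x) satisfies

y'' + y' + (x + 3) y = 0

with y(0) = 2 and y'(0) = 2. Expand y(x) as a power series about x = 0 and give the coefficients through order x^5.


Ansatz: y(x) = sum_{n>=0} a_n x^n, so y'(x) = sum_{n>=1} n a_n x^(n-1) and y''(x) = sum_{n>=2} n(n-1) a_n x^(n-2).
Substitute into P(x) y'' + Q(x) y' + R(x) y = 0 with P(x) = 1, Q(x) = 1, R(x) = x + 3, and match powers of x.
Initial conditions: a_0 = 2, a_1 = 2.
Setting the coefficient of each power of x to zero and solving order by order (substituting the coefficients already found):
  x^0: 2 a_2 + a_1 + 3 a_0 = 0  ->  2 a_2 = -a_1 - 3 a_0 = -8  ->  a_2 = -4
  x^1: 6 a_3 + 2 a_2 + 3 a_1 + a_0 = 0  ->  6 a_3 = -2 a_2 - 3 a_1 - a_0 = 0  ->  a_3 = 0
  x^2: 12 a_4 + 3 a_3 + 3 a_2 + a_1 = 0  ->  12 a_4 = -3 a_3 - 3 a_2 - a_1 = 10  ->  a_4 = 5/6
  x^3: 20 a_5 + 4 a_4 + 3 a_3 + a_2 = 0  ->  20 a_5 = -4 a_4 - 3 a_3 - a_2 = 2/3  ->  a_5 = 1/30
Truncated series: y(x) = 2 + 2 x - 4 x^2 + (5/6) x^4 + (1/30) x^5 + O(x^6).

a_0 = 2; a_1 = 2; a_2 = -4; a_3 = 0; a_4 = 5/6; a_5 = 1/30


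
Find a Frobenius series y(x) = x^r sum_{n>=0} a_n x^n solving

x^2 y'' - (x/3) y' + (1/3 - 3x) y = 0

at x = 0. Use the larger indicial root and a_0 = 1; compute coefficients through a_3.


Write in Frobenius form y'' + (p(x)/x) y' + (q(x)/x^2) y = 0:
  p(x) = -1/3,  q(x) = 1/3 - 3x.
Indicial equation: r(r-1) + (-1/3) r + (1/3) = 0 -> roots r_1 = 1, r_2 = 1/3.
Take r = r_1 = 1. Let y(x) = x^r sum_{n>=0} a_n x^n with a_0 = 1.
Substitute y = x^r sum a_n x^n and match x^{r+n}. The recurrence is
  D(n) a_n - 3 a_{n-1} = 0,  where D(n) = (r+n)(r+n-1) + (-1/3)(r+n) + (1/3).
  a_n = 3 / D(n) * a_{n-1}.
Since the indicial polynomial factors as (r - r_1)(r - r_2), D(n) = (r_1 + n - r_1)(r_1 + n - r_2) = n(n + 2/3).
Evaluating step by step (a_0 = 1):
  n = 1: D(1) = 1(1 + 2/3) = 5/3; numerator = 3(1) = 3; a_1 = (3)/(5/3) = 9/5
  n = 2: D(2) = 2(2 + 2/3) = 16/3; numerator = 3(9/5) = 27/5; a_2 = (27/5)/(16/3) = 81/80
  n = 3: D(3) = 3(3 + 2/3) = 11; numerator = 3(81/80) = 243/80; a_3 = (243/80)/(11) = 243/880

r = 1; a_0 = 1; a_1 = 9/5; a_2 = 81/80; a_3 = 243/880


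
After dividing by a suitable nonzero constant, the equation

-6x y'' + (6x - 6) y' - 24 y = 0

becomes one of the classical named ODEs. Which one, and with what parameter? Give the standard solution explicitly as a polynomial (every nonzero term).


All three coefficients share the factor -6; dividing through by -6 gives  x y'' + (1 - x) y' + 4 y = 0.
This matches the Laguerre equation x y'' + (1 - x) y' + n y = 0 with n = 4; the polynomial solution is L_4(x).
With y = sum_k a_k x^k, matching x^k gives (k+1)k a_{k+1} + (k+1) a_{k+1} - k a_k + n a_k = 0, i.e. (k+1)^2 a_{k+1} = (k - n) a_k = (k - 4) a_k. The right side vanishes at k = 4, so the series terminates at degree 4.
Standard normalization L_n(0) = 1 gives a_0 = 1. Work upward with a_{k+1} = (k - 4) a_k / (k+1)^2:
  a_1 = (0 - 4)(1) / 1^2 = -4/1 = -4
  a_2 = (1 - 4)(-4) / 2^2 = 12/4 = 3
  a_3 = (2 - 4)(3) / 3^2 = -6/9 = -2/3
  a_4 = (3 - 4)(-2/3) / 4^2 = (2/3)/16 = 1/24
Hence L_4(x) = x^4/24 - 2 x^3/3 + 3 x^2 - 4 x + 1.

L_4(x); series = x^4/24 - 2 x^3/3 + 3 x^2 - 4 x + 1


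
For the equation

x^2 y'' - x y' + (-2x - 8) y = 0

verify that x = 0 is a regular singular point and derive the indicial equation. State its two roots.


Divide by x^2 to reach normal form y'' + P_1(x) y' + P_2(x) y = 0 with P_1(x) = -1/x and P_2(x) = -2/x - 8/x^2.
x = 0 is a singular point because the y'-coefficient -1/x has a pole at x = 0 and the y-coefficient -2/x - 8/x^2 has a pole at x = 0.
It is a regular singular point because x P_1(x) = p(x) = -1 and x^2 P_2(x) = q(x) = -2x - 8 are polynomials, hence analytic at x = 0.
p(0) = -1,  q(0) = -8.
Indicial equation: r(r-1) + p(0) r + q(0) = 0, i.e. r^2 + (p(0) - 1) r + q(0) = 0, i.e. r^2 - 2 r - 8 = 0.
Discriminant: (-2)^2 - 4(-8) = 36, so r = (2 ± 6)/2.
Solving: r_1 = 4, r_2 = -2.

indicial: r^2 - 2 r - 8 = 0; roots r_1 = 4, r_2 = -2


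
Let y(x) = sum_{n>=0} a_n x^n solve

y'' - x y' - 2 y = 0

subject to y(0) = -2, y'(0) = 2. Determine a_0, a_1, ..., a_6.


Ansatz: y(x) = sum_{n>=0} a_n x^n, so y'(x) = sum_{n>=1} n a_n x^(n-1) and y''(x) = sum_{n>=2} n(n-1) a_n x^(n-2).
Substitute into P(x) y'' + Q(x) y' + R(x) y = 0 with P(x) = 1, Q(x) = -x, R(x) = -2, and match powers of x.
Initial conditions: a_0 = -2, a_1 = 2.
Setting the coefficient of each power of x to zero and solving order by order (substituting the coefficients already found):
  x^0: 2 a_2 - 2 a_0 = 0  ->  2 a_2 = 2 a_0 = -4  ->  a_2 = -2
  x^1: 6 a_3 - 3 a_1 = 0  ->  6 a_3 = 3 a_1 = 6  ->  a_3 = 1
  x^2: 12 a_4 - 4 a_2 = 0  ->  12 a_4 = 4 a_2 = -8  ->  a_4 = -2/3
  x^3: 20 a_5 - 5 a_3 = 0  ->  20 a_5 = 5 a_3 = 5  ->  a_5 = 1/4
  x^4: 30 a_6 - 6 a_4 = 0  ->  30 a_6 = 6 a_4 = -4  ->  a_6 = -2/15
Truncated series: y(x) = -2 + 2 x - 2 x^2 + x^3 - (2/3) x^4 + (1/4) x^5 - (2/15) x^6 + O(x^7).

a_0 = -2; a_1 = 2; a_2 = -2; a_3 = 1; a_4 = -2/3; a_5 = 1/4; a_6 = -2/15


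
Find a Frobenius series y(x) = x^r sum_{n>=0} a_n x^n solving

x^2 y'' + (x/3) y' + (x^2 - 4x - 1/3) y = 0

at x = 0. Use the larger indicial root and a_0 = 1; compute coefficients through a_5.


Write in Frobenius form y'' + (p(x)/x) y' + (q(x)/x^2) y = 0:
  p(x) = 1/3,  q(x) = x^2 - 4x - 1/3.
Indicial equation: r(r-1) + (1/3) r + (-1/3) = 0 -> roots r_1 = 1, r_2 = -1/3.
Take r = r_1 = 1. Let y(x) = x^r sum_{n>=0} a_n x^n with a_0 = 1.
Substitute y = x^r sum a_n x^n and match x^{r+n}. The recurrence is
  D(n) a_n - 4 a_{n-1} + 1 a_{n-2} = 0,  where D(n) = (r+n)(r+n-1) + (1/3)(r+n) + (-1/3).
  a_n = [4 a_{n-1} - 1 a_{n-2}] / D(n).
Since the indicial polynomial factors as (r - r_1)(r - r_2), D(n) = (r_1 + n - r_1)(r_1 + n - r_2) = n(n + 4/3).
Evaluating step by step (a_0 = 1):
  n = 1: D(1) = 1(1 + 4/3) = 7/3; numerator = 4(1) = 4; a_1 = (4)/(7/3) = 12/7
  n = 2: D(2) = 2(2 + 4/3) = 20/3; numerator = 4(12/7) - 1(1) = 41/7; a_2 = (41/7)/(20/3) = 123/140
  n = 3: D(3) = 3(3 + 4/3) = 13; numerator = 4(123/140) - 1(12/7) = 9/5; a_3 = (9/5)/(13) = 9/65
  n = 4: D(4) = 4(4 + 4/3) = 64/3; numerator = 4(9/65) - 1(123/140) = -591/1820; a_4 = (-591/1820)/(64/3) = -1773/116480
  n = 5: D(5) = 5(5 + 4/3) = 95/3; numerator = 4(-1773/116480) - 1(9/65) = -1161/5824; a_5 = (-1161/5824)/(95/3) = -3483/553280

r = 1; a_0 = 1; a_1 = 12/7; a_2 = 123/140; a_3 = 9/65; a_4 = -1773/116480; a_5 = -3483/553280


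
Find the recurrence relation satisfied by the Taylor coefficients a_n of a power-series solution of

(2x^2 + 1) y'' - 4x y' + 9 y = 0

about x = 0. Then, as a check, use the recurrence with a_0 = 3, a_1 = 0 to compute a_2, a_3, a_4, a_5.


Substitute y = sum_n a_n x^n.
(1 + 2 x^2) y'' contributes (n+2)(n+1) a_{n+2} + 2 n(n-1) a_n at x^n.
-4 x y'(x) contributes -4 n a_n at x^n.
9 y(x) contributes 9 a_n at x^n.
Matching x^n: (n+2)(n+1) a_{n+2} + (2 n(n-1) - 4 n + 9) a_n = 0.
Thus a_{n+2} = (-2 n(n-1) + 4 n - 9) / ((n+1)(n+2)) * a_n.

Check with a_0 = 3, a_1 = 0 (apply the recurrence for n = 0, 1, 2, 3): a_0 = 3, a_1 = 0, a_2 = -27/2, a_3 = 0, a_4 = 45/8, a_5 = 0.

a_(n+2) = (-2 n(n-1) + 4 n - 9) / ((n+1)(n+2)) * a_n; check: a_0 = 3, a_1 = 0, a_2 = -27/2, a_3 = 0, a_4 = 45/8, a_5 = 0


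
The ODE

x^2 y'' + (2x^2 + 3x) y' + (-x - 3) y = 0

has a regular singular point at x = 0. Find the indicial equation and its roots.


Divide by x^2 to reach normal form y'' + P_1(x) y' + P_2(x) y = 0 with P_1(x) = 2 + 3/x and P_2(x) = -1/x - 3/x^2.
x = 0 is a singular point because the y'-coefficient 2 + 3/x has a pole at x = 0 and the y-coefficient -1/x - 3/x^2 has a pole at x = 0.
It is a regular singular point because x P_1(x) = p(x) = 2x + 3 and x^2 P_2(x) = q(x) = -x - 3 are polynomials, hence analytic at x = 0.
p(0) = 3,  q(0) = -3.
Indicial equation: r(r-1) + p(0) r + q(0) = 0, i.e. r^2 + (p(0) - 1) r + q(0) = 0, i.e. r^2 + 2 r - 3 = 0.
Discriminant: (2)^2 - 4(-3) = 16, so r = (-2 ± 4)/2.
Solving: r_1 = 1, r_2 = -3.

indicial: r^2 + 2 r - 3 = 0; roots r_1 = 1, r_2 = -3


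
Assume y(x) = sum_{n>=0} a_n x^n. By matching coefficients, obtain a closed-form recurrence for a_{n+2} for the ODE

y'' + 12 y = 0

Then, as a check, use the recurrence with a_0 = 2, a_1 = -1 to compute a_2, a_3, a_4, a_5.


Substitute y = sum_n a_n x^n into y'' + (const) y = 0.
y''(x) = sum_{n>=0} (n+2)(n+1) a_{n+2} x^n.
The ODE becomes sum_n [(n+2)(n+1) a_{n+2} + 12 a_n] x^n = 0.
Setting each coefficient to zero gives the recurrence:
  (n+2)(n+1) a_{n+2} + 12 a_n = 0,
  a_{n+2} = -12 / ((n+1)(n+2)) a_n.

Check with a_0 = 2, a_1 = -1 (apply the recurrence for n = 0, 1, 2, 3): a_0 = 2, a_1 = -1, a_2 = -12, a_3 = 2, a_4 = 12, a_5 = -6/5.

a_{n+2} = -12/((n+1)(n+2)) * a_n; check: a_0 = 2, a_1 = -1, a_2 = -12, a_3 = 2, a_4 = 12, a_5 = -6/5


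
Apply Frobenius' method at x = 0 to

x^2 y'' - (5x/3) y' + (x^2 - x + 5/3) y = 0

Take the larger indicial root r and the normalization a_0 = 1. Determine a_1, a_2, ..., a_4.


Write in Frobenius form y'' + (p(x)/x) y' + (q(x)/x^2) y = 0:
  p(x) = -5/3,  q(x) = x^2 - x + 5/3.
Indicial equation: r(r-1) + (-5/3) r + (5/3) = 0 -> roots r_1 = 5/3, r_2 = 1.
Take r = r_1 = 5/3. Let y(x) = x^r sum_{n>=0} a_n x^n with a_0 = 1.
Substitute y = x^r sum a_n x^n and match x^{r+n}. The recurrence is
  D(n) a_n - 1 a_{n-1} + 1 a_{n-2} = 0,  where D(n) = (r+n)(r+n-1) + (-5/3)(r+n) + (5/3).
  a_n = [1 a_{n-1} - 1 a_{n-2}] / D(n).
Since the indicial polynomial factors as (r - r_1)(r - r_2), D(n) = (r_1 + n - r_1)(r_1 + n - r_2) = n(n + 2/3).
Evaluating step by step (a_0 = 1):
  n = 1: D(1) = 1(1 + 2/3) = 5/3; numerator = 1(1) = 1; a_1 = (1)/(5/3) = 3/5
  n = 2: D(2) = 2(2 + 2/3) = 16/3; numerator = 1(3/5) - 1(1) = -2/5; a_2 = (-2/5)/(16/3) = -3/40
  n = 3: D(3) = 3(3 + 2/3) = 11; numerator = 1(-3/40) - 1(3/5) = -27/40; a_3 = (-27/40)/(11) = -27/440
  n = 4: D(4) = 4(4 + 2/3) = 56/3; numerator = 1(-27/440) - 1(-3/40) = 3/220; a_4 = (3/220)/(56/3) = 9/12320

r = 5/3; a_0 = 1; a_1 = 3/5; a_2 = -3/40; a_3 = -27/440; a_4 = 9/12320


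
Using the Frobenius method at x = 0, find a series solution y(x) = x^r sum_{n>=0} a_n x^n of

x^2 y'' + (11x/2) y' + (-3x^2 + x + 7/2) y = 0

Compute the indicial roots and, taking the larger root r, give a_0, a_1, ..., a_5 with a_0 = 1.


Write in Frobenius form y'' + (p(x)/x) y' + (q(x)/x^2) y = 0:
  p(x) = 11/2,  q(x) = -3x^2 + x + 7/2.
Indicial equation: r(r-1) + (11/2) r + (7/2) = 0 -> roots r_1 = -1, r_2 = -7/2.
Take r = r_1 = -1. Let y(x) = x^r sum_{n>=0} a_n x^n with a_0 = 1.
Substitute y = x^r sum a_n x^n and match x^{r+n}. The recurrence is
  D(n) a_n + 1 a_{n-1} - 3 a_{n-2} = 0,  where D(n) = (r+n)(r+n-1) + (11/2)(r+n) + (7/2).
  a_n = [-1 a_{n-1} + 3 a_{n-2}] / D(n).
Since the indicial polynomial factors as (r - r_1)(r - r_2), D(n) = (r_1 + n - r_1)(r_1 + n - r_2) = n(n + 5/2).
Evaluating step by step (a_0 = 1):
  n = 1: D(1) = 1(1 + 5/2) = 7/2; numerator = -1(1) = -1; a_1 = (-1)/(7/2) = -2/7
  n = 2: D(2) = 2(2 + 5/2) = 9; numerator = -1(-2/7) + 3(1) = 23/7; a_2 = (23/7)/(9) = 23/63
  n = 3: D(3) = 3(3 + 5/2) = 33/2; numerator = -1(23/63) + 3(-2/7) = -11/9; a_3 = (-11/9)/(33/2) = -2/27
  n = 4: D(4) = 4(4 + 5/2) = 26; numerator = -1(-2/27) + 3(23/63) = 221/189; a_4 = (221/189)/(26) = 17/378
  n = 5: D(5) = 5(5 + 5/2) = 75/2; numerator = -1(17/378) + 3(-2/27) = -101/378; a_5 = (-101/378)/(75/2) = -101/14175

r = -1; a_0 = 1; a_1 = -2/7; a_2 = 23/63; a_3 = -2/27; a_4 = 17/378; a_5 = -101/14175


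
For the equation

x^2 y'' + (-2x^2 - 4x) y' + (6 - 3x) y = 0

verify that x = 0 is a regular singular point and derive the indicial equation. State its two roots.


Divide by x^2 to reach normal form y'' + P_1(x) y' + P_2(x) y = 0 with P_1(x) = -2 - 4/x and P_2(x) = -3/x + 6/x^2.
x = 0 is a singular point because the y'-coefficient -2 - 4/x has a pole at x = 0 and the y-coefficient -3/x + 6/x^2 has a pole at x = 0.
It is a regular singular point because x P_1(x) = p(x) = -2x - 4 and x^2 P_2(x) = q(x) = 6 - 3x are polynomials, hence analytic at x = 0.
p(0) = -4,  q(0) = 6.
Indicial equation: r(r-1) + p(0) r + q(0) = 0, i.e. r^2 + (p(0) - 1) r + q(0) = 0, i.e. r^2 - 5 r + 6 = 0.
Discriminant: (-5)^2 - 4(6) = 1, so r = (5 ± 1)/2.
Solving: r_1 = 3, r_2 = 2.

indicial: r^2 - 5 r + 6 = 0; roots r_1 = 3, r_2 = 2


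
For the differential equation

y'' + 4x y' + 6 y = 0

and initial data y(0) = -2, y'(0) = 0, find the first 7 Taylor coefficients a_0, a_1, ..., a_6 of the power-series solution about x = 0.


Ansatz: y(x) = sum_{n>=0} a_n x^n, so y'(x) = sum_{n>=1} n a_n x^(n-1) and y''(x) = sum_{n>=2} n(n-1) a_n x^(n-2).
Substitute into P(x) y'' + Q(x) y' + R(x) y = 0 with P(x) = 1, Q(x) = 4x, R(x) = 6, and match powers of x.
Initial conditions: a_0 = -2, a_1 = 0.
Setting the coefficient of each power of x to zero and solving order by order (substituting the coefficients already found):
  x^0: 2 a_2 + 6 a_0 = 0  ->  2 a_2 = -6 a_0 = 12  ->  a_2 = 6
  x^1: 6 a_3 + 10 a_1 = 0  ->  6 a_3 = -10 a_1 = 0  ->  a_3 = 0
  x^2: 12 a_4 + 14 a_2 = 0  ->  12 a_4 = -14 a_2 = -84  ->  a_4 = -7
  x^3: 20 a_5 + 18 a_3 = 0  ->  20 a_5 = -18 a_3 = 0  ->  a_5 = 0
  x^4: 30 a_6 + 22 a_4 = 0  ->  30 a_6 = -22 a_4 = 154  ->  a_6 = 77/15
Truncated series: y(x) = -2 + 6 x^2 - 7 x^4 + (77/15) x^6 + O(x^7).

a_0 = -2; a_1 = 0; a_2 = 6; a_3 = 0; a_4 = -7; a_5 = 0; a_6 = 77/15


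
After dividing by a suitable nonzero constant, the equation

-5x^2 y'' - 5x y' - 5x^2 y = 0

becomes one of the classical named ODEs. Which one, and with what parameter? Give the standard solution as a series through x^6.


All three coefficients share the factor -5; dividing through by -5 gives  x^2 y'' + x y' + x^2 y = 0.
This matches the Bessel equation x^2 y'' + x y' + (x^2 - nu^2) y = 0 with nu^2 = 0, so nu = 0; the solution bounded at x = 0 is J_0(x).
Frobenius at x = 0: indicial roots ±nu; for r = nu the recurrence k(k + 2nu) c_k = -c_{k-2} gives the standard series J_nu(x) = sum_{k>=0} (-1)^k / (k! (k+nu)!) (x/2)^(2k+nu). Evaluate the first 4 terms:
  k = 0: (-1)^0 / (0! * 0! * 2^0) x^0 = 1/(1*1*1) x^0 = (1) x^0
  k = 1: (-1)^1 / (1! * 1! * 2^2) x^2 = -1/(1*1*4) x^2 = (-1/4) x^2
  k = 2: (-1)^2 / (2! * 2! * 2^4) x^4 = 1/(2*2*16) x^4 = (1/64) x^4
  k = 3: (-1)^3 / (3! * 3! * 2^6) x^6 = -1/(6*6*64) x^6 = (-1/2304) x^6
Hence J_0(x) = -x^6/2304 + x^4/64 - x^2/4 + 1 + ....

J_0(x); series = -x^6/2304 + x^4/64 - x^2/4 + 1


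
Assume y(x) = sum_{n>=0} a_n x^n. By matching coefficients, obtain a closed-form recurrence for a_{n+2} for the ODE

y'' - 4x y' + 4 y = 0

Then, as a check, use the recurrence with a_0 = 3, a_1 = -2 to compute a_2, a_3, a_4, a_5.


Substitute y = sum_n a_n x^n.
y''(x) has coefficient (n+2)(n+1) a_{n+2} at x^n;
-4 x y'(x) has coefficient -4 n a_n at x^n (shift);
4 y(x) has coefficient 4 a_n at x^n.
Matching x^n: (n+2)(n+1) a_{n+2} + (-4n + 4) a_n = 0.
Thus a_{n+2} = (4n - 4) / ((n+1)(n+2)) * a_n.

Check with a_0 = 3, a_1 = -2 (apply the recurrence for n = 0, 1, 2, 3): a_0 = 3, a_1 = -2, a_2 = -6, a_3 = 0, a_4 = -2, a_5 = 0.

a_(n+2) = (4n - 4) / ((n+1)(n+2)) * a_n; check: a_0 = 3, a_1 = -2, a_2 = -6, a_3 = 0, a_4 = -2, a_5 = 0


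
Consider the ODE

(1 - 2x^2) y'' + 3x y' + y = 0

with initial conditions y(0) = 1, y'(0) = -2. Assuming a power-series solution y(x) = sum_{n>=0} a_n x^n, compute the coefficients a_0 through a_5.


Ansatz: y(x) = sum_{n>=0} a_n x^n, so y'(x) = sum_{n>=1} n a_n x^(n-1) and y''(x) = sum_{n>=2} n(n-1) a_n x^(n-2).
Substitute into P(x) y'' + Q(x) y' + R(x) y = 0 with P(x) = 1 - 2x^2, Q(x) = 3x, R(x) = 1, and match powers of x.
Initial conditions: a_0 = 1, a_1 = -2.
Setting the coefficient of each power of x to zero and solving order by order (substituting the coefficients already found):
  x^0: 2 a_2 + a_0 = 0  ->  2 a_2 = -a_0 = -1  ->  a_2 = -1/2
  x^1: 6 a_3 + 4 a_1 = 0  ->  6 a_3 = -4 a_1 = 8  ->  a_3 = 4/3
  x^2: 12 a_4 + 3 a_2 = 0  ->  12 a_4 = -3 a_2 = 3/2  ->  a_4 = 1/8
  x^3: 20 a_5 - 2 a_3 = 0  ->  20 a_5 = 2 a_3 = 8/3  ->  a_5 = 2/15
Truncated series: y(x) = 1 - 2 x - (1/2) x^2 + (4/3) x^3 + (1/8) x^4 + (2/15) x^5 + O(x^6).

a_0 = 1; a_1 = -2; a_2 = -1/2; a_3 = 4/3; a_4 = 1/8; a_5 = 2/15


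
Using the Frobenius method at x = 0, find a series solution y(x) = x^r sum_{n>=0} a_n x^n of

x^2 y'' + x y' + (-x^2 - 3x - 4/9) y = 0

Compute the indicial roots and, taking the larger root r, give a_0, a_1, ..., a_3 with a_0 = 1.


Write in Frobenius form y'' + (p(x)/x) y' + (q(x)/x^2) y = 0:
  p(x) = 1,  q(x) = -x^2 - 3x - 4/9.
Indicial equation: r(r-1) + (1) r + (-4/9) = 0 -> roots r_1 = 2/3, r_2 = -2/3.
Take r = r_1 = 2/3. Let y(x) = x^r sum_{n>=0} a_n x^n with a_0 = 1.
Substitute y = x^r sum a_n x^n and match x^{r+n}. The recurrence is
  D(n) a_n - 3 a_{n-1} - 1 a_{n-2} = 0,  where D(n) = (r+n)(r+n-1) + (1)(r+n) + (-4/9).
  a_n = [3 a_{n-1} + 1 a_{n-2}] / D(n).
Since the indicial polynomial factors as (r - r_1)(r - r_2), D(n) = (r_1 + n - r_1)(r_1 + n - r_2) = n(n + 4/3).
Evaluating step by step (a_0 = 1):
  n = 1: D(1) = 1(1 + 4/3) = 7/3; numerator = 3(1) = 3; a_1 = (3)/(7/3) = 9/7
  n = 2: D(2) = 2(2 + 4/3) = 20/3; numerator = 3(9/7) + 1(1) = 34/7; a_2 = (34/7)/(20/3) = 51/70
  n = 3: D(3) = 3(3 + 4/3) = 13; numerator = 3(51/70) + 1(9/7) = 243/70; a_3 = (243/70)/(13) = 243/910

r = 2/3; a_0 = 1; a_1 = 9/7; a_2 = 51/70; a_3 = 243/910


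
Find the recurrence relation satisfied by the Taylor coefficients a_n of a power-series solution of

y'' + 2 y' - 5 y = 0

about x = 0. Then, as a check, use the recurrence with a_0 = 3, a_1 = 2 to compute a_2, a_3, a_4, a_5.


Substitute y = sum_n a_n x^n.
y''(x) has coefficient (n+2)(n+1) a_{n+2} at x^n;
2 y'(x) has coefficient 2 (n+1) a_{n+1} at x^n;
-5 y(x) has coefficient -5 a_n at x^n.
Matching x^n: (n+2)(n+1) a_{n+2} + 2 (n+1) a_{n+1} - 5 a_n = 0.
Thus a_{n+2} = [-2 (n+1) a_{n+1} + 5 a_n] / ((n+1)(n+2)).

Check with a_0 = 3, a_1 = 2 (apply the recurrence for n = 0, 1, 2, 3): a_0 = 3, a_1 = 2, a_2 = 11/2, a_3 = -2, a_4 = 79/24, a_5 = -109/60.

a_(n+2) = [-2 (n+1) a_(n+1) + 5 a_n] / ((n+1)(n+2)); check: a_0 = 3, a_1 = 2, a_2 = 11/2, a_3 = -2, a_4 = 79/24, a_5 = -109/60


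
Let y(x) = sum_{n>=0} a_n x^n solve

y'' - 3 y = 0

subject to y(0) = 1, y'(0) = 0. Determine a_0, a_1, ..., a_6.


Ansatz: y(x) = sum_{n>=0} a_n x^n, so y'(x) = sum_{n>=1} n a_n x^(n-1) and y''(x) = sum_{n>=2} n(n-1) a_n x^(n-2).
Substitute into P(x) y'' + Q(x) y' + R(x) y = 0 with P(x) = 1, Q(x) = 0, R(x) = -3, and match powers of x.
Initial conditions: a_0 = 1, a_1 = 0.
Setting the coefficient of each power of x to zero and solving order by order (substituting the coefficients already found):
  x^0: 2 a_2 - 3 a_0 = 0  ->  2 a_2 = 3 a_0 = 3  ->  a_2 = 3/2
  x^1: 6 a_3 - 3 a_1 = 0  ->  6 a_3 = 3 a_1 = 0  ->  a_3 = 0
  x^2: 12 a_4 - 3 a_2 = 0  ->  12 a_4 = 3 a_2 = 9/2  ->  a_4 = 3/8
  x^3: 20 a_5 - 3 a_3 = 0  ->  20 a_5 = 3 a_3 = 0  ->  a_5 = 0
  x^4: 30 a_6 - 3 a_4 = 0  ->  30 a_6 = 3 a_4 = 9/8  ->  a_6 = 3/80
Truncated series: y(x) = 1 + (3/2) x^2 + (3/8) x^4 + (3/80) x^6 + O(x^7).

a_0 = 1; a_1 = 0; a_2 = 3/2; a_3 = 0; a_4 = 3/8; a_5 = 0; a_6 = 3/80


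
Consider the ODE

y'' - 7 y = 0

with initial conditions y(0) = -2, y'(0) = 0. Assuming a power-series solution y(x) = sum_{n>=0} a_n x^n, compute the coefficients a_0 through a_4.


Ansatz: y(x) = sum_{n>=0} a_n x^n, so y'(x) = sum_{n>=1} n a_n x^(n-1) and y''(x) = sum_{n>=2} n(n-1) a_n x^(n-2).
Substitute into P(x) y'' + Q(x) y' + R(x) y = 0 with P(x) = 1, Q(x) = 0, R(x) = -7, and match powers of x.
Initial conditions: a_0 = -2, a_1 = 0.
Setting the coefficient of each power of x to zero and solving order by order (substituting the coefficients already found):
  x^0: 2 a_2 - 7 a_0 = 0  ->  2 a_2 = 7 a_0 = -14  ->  a_2 = -7
  x^1: 6 a_3 - 7 a_1 = 0  ->  6 a_3 = 7 a_1 = 0  ->  a_3 = 0
  x^2: 12 a_4 - 7 a_2 = 0  ->  12 a_4 = 7 a_2 = -49  ->  a_4 = -49/12
Truncated series: y(x) = -2 - 7 x^2 - (49/12) x^4 + O(x^5).

a_0 = -2; a_1 = 0; a_2 = -7; a_3 = 0; a_4 = -49/12


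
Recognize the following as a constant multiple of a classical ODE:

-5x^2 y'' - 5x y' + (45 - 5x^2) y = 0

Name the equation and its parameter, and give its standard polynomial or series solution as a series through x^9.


All three coefficients share the factor -5; dividing through by -5 gives  x^2 y'' + x y' + (x^2 - 9) y = 0.
This matches the Bessel equation x^2 y'' + x y' + (x^2 - nu^2) y = 0 with nu^2 = 9, so nu = 3; the solution bounded at x = 0 is J_3(x).
Frobenius at x = 0: indicial roots ±nu; for r = nu the recurrence k(k + 2nu) c_k = -c_{k-2} gives the standard series J_nu(x) = sum_{k>=0} (-1)^k / (k! (k+nu)!) (x/2)^(2k+nu). Evaluate the first 4 terms:
  k = 0: (-1)^0 / (0! * 3! * 2^3) x^3 = 1/(1*6*8) x^3 = (1/48) x^3
  k = 1: (-1)^1 / (1! * 4! * 2^5) x^5 = -1/(1*24*32) x^5 = (-1/768) x^5
  k = 2: (-1)^2 / (2! * 5! * 2^7) x^7 = 1/(2*120*128) x^7 = (1/30720) x^7
  k = 3: (-1)^3 / (3! * 6! * 2^9) x^9 = -1/(6*720*512) x^9 = (-1/2211840) x^9
Hence J_3(x) = -x^9/2211840 + x^7/30720 - x^5/768 + x^3/48 + ....

J_3(x); series = -x^9/2211840 + x^7/30720 - x^5/768 + x^3/48


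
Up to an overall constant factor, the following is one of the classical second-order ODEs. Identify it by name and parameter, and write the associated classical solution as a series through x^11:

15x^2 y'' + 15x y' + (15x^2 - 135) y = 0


All three coefficients share the factor 15; dividing through by 15 gives  x^2 y'' + x y' + (x^2 - 9) y = 0.
This matches the Bessel equation x^2 y'' + x y' + (x^2 - nu^2) y = 0 with nu^2 = 9, so nu = 3; the solution bounded at x = 0 is J_3(x).
Frobenius at x = 0: indicial roots ±nu; for r = nu the recurrence k(k + 2nu) c_k = -c_{k-2} gives the standard series J_nu(x) = sum_{k>=0} (-1)^k / (k! (k+nu)!) (x/2)^(2k+nu). Evaluate the first 5 terms:
  k = 0: (-1)^0 / (0! * 3! * 2^3) x^3 = 1/(1*6*8) x^3 = (1/48) x^3
  k = 1: (-1)^1 / (1! * 4! * 2^5) x^5 = -1/(1*24*32) x^5 = (-1/768) x^5
  k = 2: (-1)^2 / (2! * 5! * 2^7) x^7 = 1/(2*120*128) x^7 = (1/30720) x^7
  k = 3: (-1)^3 / (3! * 6! * 2^9) x^9 = -1/(6*720*512) x^9 = (-1/2211840) x^9
  k = 4: (-1)^4 / (4! * 7! * 2^11) x^11 = 1/(24*5040*2048) x^11 = (1/247726080) x^11
Hence J_3(x) = x^11/247726080 - x^9/2211840 + x^7/30720 - x^5/768 + x^3/48 + ....

J_3(x); series = x^11/247726080 - x^9/2211840 + x^7/30720 - x^5/768 + x^3/48


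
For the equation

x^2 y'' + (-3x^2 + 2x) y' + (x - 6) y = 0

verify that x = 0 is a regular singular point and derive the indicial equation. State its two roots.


Divide by x^2 to reach normal form y'' + P_1(x) y' + P_2(x) y = 0 with P_1(x) = -3 + 2/x and P_2(x) = 1/x - 6/x^2.
x = 0 is a singular point because the y'-coefficient -3 + 2/x has a pole at x = 0 and the y-coefficient 1/x - 6/x^2 has a pole at x = 0.
It is a regular singular point because x P_1(x) = p(x) = 2 - 3x and x^2 P_2(x) = q(x) = x - 6 are polynomials, hence analytic at x = 0.
p(0) = 2,  q(0) = -6.
Indicial equation: r(r-1) + p(0) r + q(0) = 0, i.e. r^2 + (p(0) - 1) r + q(0) = 0, i.e. r^2 + 1 r - 6 = 0.
Discriminant: (1)^2 - 4(-6) = 25, so r = (-1 ± 5)/2.
Solving: r_1 = 2, r_2 = -3.

indicial: r^2 + 1 r - 6 = 0; roots r_1 = 2, r_2 = -3


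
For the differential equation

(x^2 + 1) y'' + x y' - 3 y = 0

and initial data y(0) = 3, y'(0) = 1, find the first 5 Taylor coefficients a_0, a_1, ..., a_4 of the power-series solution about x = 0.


Ansatz: y(x) = sum_{n>=0} a_n x^n, so y'(x) = sum_{n>=1} n a_n x^(n-1) and y''(x) = sum_{n>=2} n(n-1) a_n x^(n-2).
Substitute into P(x) y'' + Q(x) y' + R(x) y = 0 with P(x) = x^2 + 1, Q(x) = x, R(x) = -3, and match powers of x.
Initial conditions: a_0 = 3, a_1 = 1.
Setting the coefficient of each power of x to zero and solving order by order (substituting the coefficients already found):
  x^0: 2 a_2 - 3 a_0 = 0  ->  2 a_2 = 3 a_0 = 9  ->  a_2 = 9/2
  x^1: 6 a_3 - 2 a_1 = 0  ->  6 a_3 = 2 a_1 = 2  ->  a_3 = 1/3
  x^2: 12 a_4 + a_2 = 0  ->  12 a_4 = -a_2 = -9/2  ->  a_4 = -3/8
Truncated series: y(x) = 3 + x + (9/2) x^2 + (1/3) x^3 - (3/8) x^4 + O(x^5).

a_0 = 3; a_1 = 1; a_2 = 9/2; a_3 = 1/3; a_4 = -3/8


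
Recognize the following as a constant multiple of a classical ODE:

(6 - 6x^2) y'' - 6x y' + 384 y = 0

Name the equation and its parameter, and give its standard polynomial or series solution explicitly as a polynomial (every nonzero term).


All three coefficients share the factor 6; dividing through by 6 gives  (1 - x^2) y'' - x y' + 64 y = 0.
This matches the Chebyshev equation (1 - x^2) y'' - x y' + n^2 y = 0 (note the -x y' term, not -2x y') with n^2 = 64, so n = 8; the polynomial solution is T_8(x).
With y = sum_k a_k x^k, matching x^k gives (k+2)(k+1) a_{k+2} = (k^2 - n^2) a_k = (k - 8)(k + 8) a_k. The right side vanishes at k = 8, so the series with the parity of 8 terminates at degree 8.
Standard normalization: leading coefficient of T_n is 2^(n-1), so a_8 = 2^7 = 128. Work downward with a_k = (k+1)(k+2) a_{k+2} / ((k - 8)(k + 8)):
  a_6 = (7)(8)(128) / ((6 - 8)(6 + 8)) = 7168/(-28) = -256
  a_4 = (5)(6)(-256) / ((4 - 8)(4 + 8)) = -7680/(-48) = 160
  a_2 = (3)(4)(160) / ((2 - 8)(2 + 8)) = 1920/(-60) = -32
  a_0 = (1)(2)(-32) / ((0 - 8)(0 + 8)) = -64/(-64) = 1
Hence T_8(x) = 128 x^8 - 256 x^6 + 160 x^4 - 32 x^2 + 1.

T_8(x); series = 128 x^8 - 256 x^6 + 160 x^4 - 32 x^2 + 1
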